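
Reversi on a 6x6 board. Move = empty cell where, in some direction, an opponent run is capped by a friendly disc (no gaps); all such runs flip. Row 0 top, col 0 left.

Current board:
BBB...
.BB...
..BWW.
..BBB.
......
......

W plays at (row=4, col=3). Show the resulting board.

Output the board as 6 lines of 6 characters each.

Answer: BBB...
.BB...
..BWW.
..BWB.
...W..
......

Derivation:
Place W at (4,3); scan 8 dirs for brackets.
Dir NW: opp run (3,2), next='.' -> no flip
Dir N: opp run (3,3) capped by W -> flip
Dir NE: opp run (3,4), next='.' -> no flip
Dir W: first cell '.' (not opp) -> no flip
Dir E: first cell '.' (not opp) -> no flip
Dir SW: first cell '.' (not opp) -> no flip
Dir S: first cell '.' (not opp) -> no flip
Dir SE: first cell '.' (not opp) -> no flip
All flips: (3,3)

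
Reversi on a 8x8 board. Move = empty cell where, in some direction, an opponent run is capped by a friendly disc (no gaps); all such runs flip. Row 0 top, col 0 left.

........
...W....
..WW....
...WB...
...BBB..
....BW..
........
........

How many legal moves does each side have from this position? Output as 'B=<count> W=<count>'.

-- B to move --
(0,2): no bracket -> illegal
(0,3): flips 3 -> legal
(0,4): no bracket -> illegal
(1,1): flips 2 -> legal
(1,2): flips 1 -> legal
(1,4): no bracket -> illegal
(2,1): no bracket -> illegal
(2,4): no bracket -> illegal
(3,1): no bracket -> illegal
(3,2): flips 1 -> legal
(4,2): no bracket -> illegal
(4,6): no bracket -> illegal
(5,6): flips 1 -> legal
(6,4): no bracket -> illegal
(6,5): flips 1 -> legal
(6,6): flips 1 -> legal
B mobility = 7
-- W to move --
(2,4): no bracket -> illegal
(2,5): no bracket -> illegal
(3,2): no bracket -> illegal
(3,5): flips 2 -> legal
(3,6): no bracket -> illegal
(4,2): no bracket -> illegal
(4,6): no bracket -> illegal
(5,2): no bracket -> illegal
(5,3): flips 2 -> legal
(5,6): flips 2 -> legal
(6,3): no bracket -> illegal
(6,4): no bracket -> illegal
(6,5): no bracket -> illegal
W mobility = 3

Answer: B=7 W=3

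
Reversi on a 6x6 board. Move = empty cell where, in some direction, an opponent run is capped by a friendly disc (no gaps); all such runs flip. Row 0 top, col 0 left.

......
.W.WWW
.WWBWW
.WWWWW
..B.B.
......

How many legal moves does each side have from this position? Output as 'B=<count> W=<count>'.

-- B to move --
(0,0): flips 3 -> legal
(0,1): no bracket -> illegal
(0,2): no bracket -> illegal
(0,3): flips 1 -> legal
(0,4): flips 3 -> legal
(0,5): flips 1 -> legal
(1,0): no bracket -> illegal
(1,2): flips 2 -> legal
(2,0): flips 3 -> legal
(3,0): no bracket -> illegal
(4,0): no bracket -> illegal
(4,1): flips 1 -> legal
(4,3): flips 1 -> legal
(4,5): flips 1 -> legal
B mobility = 9
-- W to move --
(1,2): flips 1 -> legal
(4,1): no bracket -> illegal
(4,3): no bracket -> illegal
(4,5): no bracket -> illegal
(5,1): flips 1 -> legal
(5,2): flips 1 -> legal
(5,3): flips 2 -> legal
(5,4): flips 1 -> legal
(5,5): flips 1 -> legal
W mobility = 6

Answer: B=9 W=6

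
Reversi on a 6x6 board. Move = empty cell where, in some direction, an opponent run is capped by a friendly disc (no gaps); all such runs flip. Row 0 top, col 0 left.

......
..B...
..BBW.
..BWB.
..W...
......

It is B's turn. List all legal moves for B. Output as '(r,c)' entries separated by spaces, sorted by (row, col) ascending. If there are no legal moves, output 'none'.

Answer: (1,4) (2,5) (4,3) (4,4) (5,2)

Derivation:
(1,3): no bracket -> illegal
(1,4): flips 1 -> legal
(1,5): no bracket -> illegal
(2,5): flips 1 -> legal
(3,1): no bracket -> illegal
(3,5): no bracket -> illegal
(4,1): no bracket -> illegal
(4,3): flips 1 -> legal
(4,4): flips 1 -> legal
(5,1): no bracket -> illegal
(5,2): flips 1 -> legal
(5,3): no bracket -> illegal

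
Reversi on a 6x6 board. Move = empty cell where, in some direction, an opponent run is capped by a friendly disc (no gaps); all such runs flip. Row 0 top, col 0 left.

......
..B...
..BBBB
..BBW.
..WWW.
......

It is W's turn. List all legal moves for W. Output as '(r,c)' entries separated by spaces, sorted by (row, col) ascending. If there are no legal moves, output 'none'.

(0,1): flips 2 -> legal
(0,2): flips 3 -> legal
(0,3): no bracket -> illegal
(1,1): flips 2 -> legal
(1,3): flips 2 -> legal
(1,4): flips 1 -> legal
(1,5): flips 2 -> legal
(2,1): flips 1 -> legal
(3,1): flips 2 -> legal
(3,5): no bracket -> illegal
(4,1): no bracket -> illegal

Answer: (0,1) (0,2) (1,1) (1,3) (1,4) (1,5) (2,1) (3,1)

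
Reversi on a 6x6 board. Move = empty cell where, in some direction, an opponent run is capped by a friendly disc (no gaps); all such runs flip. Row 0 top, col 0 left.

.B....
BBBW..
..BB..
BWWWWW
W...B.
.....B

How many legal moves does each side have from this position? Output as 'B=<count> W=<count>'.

-- B to move --
(0,2): no bracket -> illegal
(0,3): flips 1 -> legal
(0,4): flips 1 -> legal
(1,4): flips 1 -> legal
(2,0): no bracket -> illegal
(2,1): no bracket -> illegal
(2,4): flips 1 -> legal
(2,5): no bracket -> illegal
(4,1): flips 1 -> legal
(4,2): flips 1 -> legal
(4,3): flips 1 -> legal
(4,5): flips 1 -> legal
(5,0): flips 1 -> legal
(5,1): no bracket -> illegal
B mobility = 9
-- W to move --
(0,0): flips 2 -> legal
(0,2): flips 2 -> legal
(0,3): no bracket -> illegal
(1,4): flips 1 -> legal
(2,0): flips 1 -> legal
(2,1): no bracket -> illegal
(2,4): no bracket -> illegal
(4,1): no bracket -> illegal
(4,3): no bracket -> illegal
(4,5): no bracket -> illegal
(5,3): flips 1 -> legal
(5,4): flips 1 -> legal
W mobility = 6

Answer: B=9 W=6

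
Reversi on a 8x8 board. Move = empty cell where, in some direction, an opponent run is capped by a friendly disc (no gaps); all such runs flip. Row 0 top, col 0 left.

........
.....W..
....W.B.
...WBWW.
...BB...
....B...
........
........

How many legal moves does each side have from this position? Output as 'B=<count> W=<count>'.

-- B to move --
(0,4): flips 1 -> legal
(0,5): no bracket -> illegal
(0,6): no bracket -> illegal
(1,3): no bracket -> illegal
(1,4): flips 1 -> legal
(1,6): no bracket -> illegal
(2,2): flips 1 -> legal
(2,3): flips 1 -> legal
(2,5): no bracket -> illegal
(2,7): no bracket -> illegal
(3,2): flips 1 -> legal
(3,7): flips 2 -> legal
(4,2): no bracket -> illegal
(4,5): no bracket -> illegal
(4,6): flips 1 -> legal
(4,7): no bracket -> illegal
B mobility = 7
-- W to move --
(1,6): flips 1 -> legal
(1,7): flips 1 -> legal
(2,3): no bracket -> illegal
(2,5): no bracket -> illegal
(2,7): no bracket -> illegal
(3,2): no bracket -> illegal
(3,7): flips 1 -> legal
(4,2): no bracket -> illegal
(4,5): no bracket -> illegal
(5,2): no bracket -> illegal
(5,3): flips 2 -> legal
(5,5): flips 1 -> legal
(6,3): no bracket -> illegal
(6,4): flips 3 -> legal
(6,5): no bracket -> illegal
W mobility = 6

Answer: B=7 W=6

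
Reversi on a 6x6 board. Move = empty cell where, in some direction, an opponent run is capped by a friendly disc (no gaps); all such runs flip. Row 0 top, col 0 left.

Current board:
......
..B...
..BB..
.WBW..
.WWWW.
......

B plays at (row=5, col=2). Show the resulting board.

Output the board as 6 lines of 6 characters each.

Answer: ......
..B...
..BB..
.WBW..
.WBWW.
..B...

Derivation:
Place B at (5,2); scan 8 dirs for brackets.
Dir NW: opp run (4,1), next='.' -> no flip
Dir N: opp run (4,2) capped by B -> flip
Dir NE: opp run (4,3), next='.' -> no flip
Dir W: first cell '.' (not opp) -> no flip
Dir E: first cell '.' (not opp) -> no flip
Dir SW: edge -> no flip
Dir S: edge -> no flip
Dir SE: edge -> no flip
All flips: (4,2)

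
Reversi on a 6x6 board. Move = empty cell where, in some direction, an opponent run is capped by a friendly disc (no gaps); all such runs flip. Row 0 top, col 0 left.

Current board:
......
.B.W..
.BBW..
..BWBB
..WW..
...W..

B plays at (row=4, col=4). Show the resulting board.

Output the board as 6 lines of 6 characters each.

Answer: ......
.B.W..
.BBW..
..BBBB
..WWB.
...W..

Derivation:
Place B at (4,4); scan 8 dirs for brackets.
Dir NW: opp run (3,3) capped by B -> flip
Dir N: first cell 'B' (not opp) -> no flip
Dir NE: first cell 'B' (not opp) -> no flip
Dir W: opp run (4,3) (4,2), next='.' -> no flip
Dir E: first cell '.' (not opp) -> no flip
Dir SW: opp run (5,3), next=edge -> no flip
Dir S: first cell '.' (not opp) -> no flip
Dir SE: first cell '.' (not opp) -> no flip
All flips: (3,3)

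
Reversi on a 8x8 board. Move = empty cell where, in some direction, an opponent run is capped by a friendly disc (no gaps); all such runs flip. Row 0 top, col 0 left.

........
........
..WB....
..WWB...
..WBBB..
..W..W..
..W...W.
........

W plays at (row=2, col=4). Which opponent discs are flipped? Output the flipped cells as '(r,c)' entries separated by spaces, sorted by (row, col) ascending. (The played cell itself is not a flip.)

Dir NW: first cell '.' (not opp) -> no flip
Dir N: first cell '.' (not opp) -> no flip
Dir NE: first cell '.' (not opp) -> no flip
Dir W: opp run (2,3) capped by W -> flip
Dir E: first cell '.' (not opp) -> no flip
Dir SW: first cell 'W' (not opp) -> no flip
Dir S: opp run (3,4) (4,4), next='.' -> no flip
Dir SE: first cell '.' (not opp) -> no flip

Answer: (2,3)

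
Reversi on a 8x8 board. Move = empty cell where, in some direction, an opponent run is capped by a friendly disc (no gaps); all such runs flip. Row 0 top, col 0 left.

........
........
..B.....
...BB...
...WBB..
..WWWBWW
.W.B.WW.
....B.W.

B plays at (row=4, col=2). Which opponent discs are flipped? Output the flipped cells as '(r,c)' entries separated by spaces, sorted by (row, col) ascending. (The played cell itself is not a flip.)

Dir NW: first cell '.' (not opp) -> no flip
Dir N: first cell '.' (not opp) -> no flip
Dir NE: first cell 'B' (not opp) -> no flip
Dir W: first cell '.' (not opp) -> no flip
Dir E: opp run (4,3) capped by B -> flip
Dir SW: first cell '.' (not opp) -> no flip
Dir S: opp run (5,2), next='.' -> no flip
Dir SE: opp run (5,3), next='.' -> no flip

Answer: (4,3)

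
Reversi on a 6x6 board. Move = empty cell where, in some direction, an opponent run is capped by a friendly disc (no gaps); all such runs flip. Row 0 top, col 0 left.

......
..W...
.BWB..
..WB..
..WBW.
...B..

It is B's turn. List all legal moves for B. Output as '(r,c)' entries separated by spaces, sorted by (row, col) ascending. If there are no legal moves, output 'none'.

(0,1): flips 1 -> legal
(0,2): no bracket -> illegal
(0,3): flips 1 -> legal
(1,1): flips 1 -> legal
(1,3): no bracket -> illegal
(3,1): flips 2 -> legal
(3,4): no bracket -> illegal
(3,5): flips 1 -> legal
(4,1): flips 2 -> legal
(4,5): flips 1 -> legal
(5,1): flips 1 -> legal
(5,2): no bracket -> illegal
(5,4): no bracket -> illegal
(5,5): flips 1 -> legal

Answer: (0,1) (0,3) (1,1) (3,1) (3,5) (4,1) (4,5) (5,1) (5,5)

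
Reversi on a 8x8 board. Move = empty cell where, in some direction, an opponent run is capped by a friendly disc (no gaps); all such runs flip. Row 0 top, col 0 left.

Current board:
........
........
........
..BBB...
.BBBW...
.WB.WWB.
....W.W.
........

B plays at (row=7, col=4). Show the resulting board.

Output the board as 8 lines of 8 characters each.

Answer: ........
........
........
..BBB...
.BBBB...
.WB.BWB.
....B.W.
....B...

Derivation:
Place B at (7,4); scan 8 dirs for brackets.
Dir NW: first cell '.' (not opp) -> no flip
Dir N: opp run (6,4) (5,4) (4,4) capped by B -> flip
Dir NE: first cell '.' (not opp) -> no flip
Dir W: first cell '.' (not opp) -> no flip
Dir E: first cell '.' (not opp) -> no flip
Dir SW: edge -> no flip
Dir S: edge -> no flip
Dir SE: edge -> no flip
All flips: (4,4) (5,4) (6,4)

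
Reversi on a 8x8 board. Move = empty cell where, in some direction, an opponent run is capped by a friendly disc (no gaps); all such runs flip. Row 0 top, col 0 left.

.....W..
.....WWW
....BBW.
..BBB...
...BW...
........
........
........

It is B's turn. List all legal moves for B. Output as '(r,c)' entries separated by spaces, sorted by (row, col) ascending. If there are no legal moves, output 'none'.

Answer: (0,6) (0,7) (2,7) (4,5) (5,4) (5,5)

Derivation:
(0,4): no bracket -> illegal
(0,6): flips 1 -> legal
(0,7): flips 1 -> legal
(1,4): no bracket -> illegal
(2,7): flips 1 -> legal
(3,5): no bracket -> illegal
(3,6): no bracket -> illegal
(3,7): no bracket -> illegal
(4,5): flips 1 -> legal
(5,3): no bracket -> illegal
(5,4): flips 1 -> legal
(5,5): flips 1 -> legal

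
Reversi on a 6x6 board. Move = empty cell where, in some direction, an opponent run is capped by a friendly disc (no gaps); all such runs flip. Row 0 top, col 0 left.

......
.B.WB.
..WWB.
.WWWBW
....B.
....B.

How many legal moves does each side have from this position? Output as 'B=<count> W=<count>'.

-- B to move --
(0,2): flips 1 -> legal
(0,3): no bracket -> illegal
(0,4): no bracket -> illegal
(1,2): flips 2 -> legal
(2,0): no bracket -> illegal
(2,1): flips 2 -> legal
(2,5): no bracket -> illegal
(3,0): flips 3 -> legal
(4,0): no bracket -> illegal
(4,1): flips 2 -> legal
(4,2): flips 1 -> legal
(4,3): no bracket -> illegal
(4,5): no bracket -> illegal
B mobility = 6
-- W to move --
(0,0): flips 1 -> legal
(0,1): no bracket -> illegal
(0,2): no bracket -> illegal
(0,3): no bracket -> illegal
(0,4): no bracket -> illegal
(0,5): flips 1 -> legal
(1,0): no bracket -> illegal
(1,2): no bracket -> illegal
(1,5): flips 2 -> legal
(2,0): no bracket -> illegal
(2,1): no bracket -> illegal
(2,5): flips 1 -> legal
(4,3): no bracket -> illegal
(4,5): flips 1 -> legal
(5,3): flips 1 -> legal
(5,5): flips 1 -> legal
W mobility = 7

Answer: B=6 W=7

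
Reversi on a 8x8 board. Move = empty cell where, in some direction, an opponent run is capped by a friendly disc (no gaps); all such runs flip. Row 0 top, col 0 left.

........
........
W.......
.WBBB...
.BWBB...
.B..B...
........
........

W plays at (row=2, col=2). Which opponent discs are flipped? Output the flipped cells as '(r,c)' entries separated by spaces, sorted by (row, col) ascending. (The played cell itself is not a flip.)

Answer: (3,2)

Derivation:
Dir NW: first cell '.' (not opp) -> no flip
Dir N: first cell '.' (not opp) -> no flip
Dir NE: first cell '.' (not opp) -> no flip
Dir W: first cell '.' (not opp) -> no flip
Dir E: first cell '.' (not opp) -> no flip
Dir SW: first cell 'W' (not opp) -> no flip
Dir S: opp run (3,2) capped by W -> flip
Dir SE: opp run (3,3) (4,4), next='.' -> no flip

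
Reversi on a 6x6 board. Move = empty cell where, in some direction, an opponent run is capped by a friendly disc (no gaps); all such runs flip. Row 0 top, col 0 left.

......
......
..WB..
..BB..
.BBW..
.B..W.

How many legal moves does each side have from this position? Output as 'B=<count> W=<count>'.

Answer: B=5 W=6

Derivation:
-- B to move --
(1,1): flips 1 -> legal
(1,2): flips 1 -> legal
(1,3): no bracket -> illegal
(2,1): flips 1 -> legal
(3,1): no bracket -> illegal
(3,4): no bracket -> illegal
(4,4): flips 1 -> legal
(4,5): no bracket -> illegal
(5,2): no bracket -> illegal
(5,3): flips 1 -> legal
(5,5): no bracket -> illegal
B mobility = 5
-- W to move --
(1,2): no bracket -> illegal
(1,3): flips 2 -> legal
(1,4): no bracket -> illegal
(2,1): flips 1 -> legal
(2,4): flips 1 -> legal
(3,0): no bracket -> illegal
(3,1): no bracket -> illegal
(3,4): no bracket -> illegal
(4,0): flips 2 -> legal
(4,4): flips 1 -> legal
(5,0): no bracket -> illegal
(5,2): flips 2 -> legal
(5,3): no bracket -> illegal
W mobility = 6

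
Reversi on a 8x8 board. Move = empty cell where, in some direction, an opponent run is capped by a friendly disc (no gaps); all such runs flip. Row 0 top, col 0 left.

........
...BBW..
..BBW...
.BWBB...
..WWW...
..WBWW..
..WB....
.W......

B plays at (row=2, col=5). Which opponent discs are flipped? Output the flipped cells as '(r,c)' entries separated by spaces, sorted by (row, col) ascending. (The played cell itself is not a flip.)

Answer: (2,4)

Derivation:
Dir NW: first cell 'B' (not opp) -> no flip
Dir N: opp run (1,5), next='.' -> no flip
Dir NE: first cell '.' (not opp) -> no flip
Dir W: opp run (2,4) capped by B -> flip
Dir E: first cell '.' (not opp) -> no flip
Dir SW: first cell 'B' (not opp) -> no flip
Dir S: first cell '.' (not opp) -> no flip
Dir SE: first cell '.' (not opp) -> no flip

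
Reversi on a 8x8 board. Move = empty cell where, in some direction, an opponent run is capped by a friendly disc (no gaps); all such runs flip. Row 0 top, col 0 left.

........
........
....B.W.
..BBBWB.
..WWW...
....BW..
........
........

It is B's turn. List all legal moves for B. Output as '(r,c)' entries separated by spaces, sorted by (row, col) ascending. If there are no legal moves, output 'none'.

Answer: (1,6) (4,6) (5,1) (5,2) (5,3) (5,6) (6,6)

Derivation:
(1,5): no bracket -> illegal
(1,6): flips 1 -> legal
(1,7): no bracket -> illegal
(2,5): no bracket -> illegal
(2,7): no bracket -> illegal
(3,1): no bracket -> illegal
(3,7): no bracket -> illegal
(4,1): no bracket -> illegal
(4,5): no bracket -> illegal
(4,6): flips 1 -> legal
(5,1): flips 1 -> legal
(5,2): flips 2 -> legal
(5,3): flips 1 -> legal
(5,6): flips 1 -> legal
(6,4): no bracket -> illegal
(6,5): no bracket -> illegal
(6,6): flips 2 -> legal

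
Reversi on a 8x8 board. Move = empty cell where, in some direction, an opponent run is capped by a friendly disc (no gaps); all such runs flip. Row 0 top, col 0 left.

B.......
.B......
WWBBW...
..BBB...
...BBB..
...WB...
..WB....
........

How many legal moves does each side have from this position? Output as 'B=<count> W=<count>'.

-- B to move --
(1,0): flips 1 -> legal
(1,2): no bracket -> illegal
(1,3): no bracket -> illegal
(1,4): flips 1 -> legal
(1,5): flips 1 -> legal
(2,5): flips 1 -> legal
(3,0): no bracket -> illegal
(3,1): flips 1 -> legal
(3,5): no bracket -> illegal
(4,2): no bracket -> illegal
(5,1): no bracket -> illegal
(5,2): flips 1 -> legal
(6,1): flips 1 -> legal
(6,4): no bracket -> illegal
(7,1): flips 2 -> legal
(7,2): no bracket -> illegal
(7,3): no bracket -> illegal
B mobility = 8
-- W to move --
(0,1): flips 1 -> legal
(0,2): flips 1 -> legal
(1,0): no bracket -> illegal
(1,2): no bracket -> illegal
(1,3): flips 3 -> legal
(1,4): no bracket -> illegal
(2,5): no bracket -> illegal
(3,1): no bracket -> illegal
(3,5): flips 1 -> legal
(3,6): no bracket -> illegal
(4,1): no bracket -> illegal
(4,2): flips 1 -> legal
(4,6): no bracket -> illegal
(5,2): no bracket -> illegal
(5,5): flips 1 -> legal
(5,6): no bracket -> illegal
(6,4): flips 4 -> legal
(6,5): flips 3 -> legal
(7,2): no bracket -> illegal
(7,3): flips 1 -> legal
(7,4): no bracket -> illegal
W mobility = 9

Answer: B=8 W=9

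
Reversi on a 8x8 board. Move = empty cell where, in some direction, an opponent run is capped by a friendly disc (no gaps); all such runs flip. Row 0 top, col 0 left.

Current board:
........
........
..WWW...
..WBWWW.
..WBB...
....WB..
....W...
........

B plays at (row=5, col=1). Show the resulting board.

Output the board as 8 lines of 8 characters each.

Answer: ........
........
..WWW...
..WBWWW.
..BBB...
.B..WB..
....W...
........

Derivation:
Place B at (5,1); scan 8 dirs for brackets.
Dir NW: first cell '.' (not opp) -> no flip
Dir N: first cell '.' (not opp) -> no flip
Dir NE: opp run (4,2) capped by B -> flip
Dir W: first cell '.' (not opp) -> no flip
Dir E: first cell '.' (not opp) -> no flip
Dir SW: first cell '.' (not opp) -> no flip
Dir S: first cell '.' (not opp) -> no flip
Dir SE: first cell '.' (not opp) -> no flip
All flips: (4,2)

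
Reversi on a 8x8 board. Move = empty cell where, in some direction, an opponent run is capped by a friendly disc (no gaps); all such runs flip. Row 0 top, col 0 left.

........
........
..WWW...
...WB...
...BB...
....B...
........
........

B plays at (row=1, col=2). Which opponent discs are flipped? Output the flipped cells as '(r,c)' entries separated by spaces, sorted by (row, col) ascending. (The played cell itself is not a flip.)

Dir NW: first cell '.' (not opp) -> no flip
Dir N: first cell '.' (not opp) -> no flip
Dir NE: first cell '.' (not opp) -> no flip
Dir W: first cell '.' (not opp) -> no flip
Dir E: first cell '.' (not opp) -> no flip
Dir SW: first cell '.' (not opp) -> no flip
Dir S: opp run (2,2), next='.' -> no flip
Dir SE: opp run (2,3) capped by B -> flip

Answer: (2,3)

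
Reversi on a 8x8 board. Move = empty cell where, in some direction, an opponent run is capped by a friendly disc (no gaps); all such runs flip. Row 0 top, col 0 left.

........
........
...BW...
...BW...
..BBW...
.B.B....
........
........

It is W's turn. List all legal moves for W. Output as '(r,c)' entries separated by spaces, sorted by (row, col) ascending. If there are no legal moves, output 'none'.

Answer: (1,2) (2,2) (3,2) (4,1) (5,2) (6,0) (6,2)

Derivation:
(1,2): flips 1 -> legal
(1,3): no bracket -> illegal
(1,4): no bracket -> illegal
(2,2): flips 2 -> legal
(3,1): no bracket -> illegal
(3,2): flips 1 -> legal
(4,0): no bracket -> illegal
(4,1): flips 2 -> legal
(5,0): no bracket -> illegal
(5,2): flips 1 -> legal
(5,4): no bracket -> illegal
(6,0): flips 3 -> legal
(6,1): no bracket -> illegal
(6,2): flips 1 -> legal
(6,3): no bracket -> illegal
(6,4): no bracket -> illegal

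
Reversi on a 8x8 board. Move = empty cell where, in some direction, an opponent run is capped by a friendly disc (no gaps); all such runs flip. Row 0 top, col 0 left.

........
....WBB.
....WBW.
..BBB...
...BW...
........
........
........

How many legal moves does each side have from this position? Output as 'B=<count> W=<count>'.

Answer: B=10 W=6

Derivation:
-- B to move --
(0,3): flips 1 -> legal
(0,4): flips 2 -> legal
(0,5): no bracket -> illegal
(1,3): flips 1 -> legal
(1,7): no bracket -> illegal
(2,3): flips 1 -> legal
(2,7): flips 1 -> legal
(3,5): no bracket -> illegal
(3,6): flips 1 -> legal
(3,7): flips 1 -> legal
(4,5): flips 1 -> legal
(5,3): no bracket -> illegal
(5,4): flips 1 -> legal
(5,5): flips 1 -> legal
B mobility = 10
-- W to move --
(0,4): flips 1 -> legal
(0,5): no bracket -> illegal
(0,6): flips 2 -> legal
(0,7): no bracket -> illegal
(1,7): flips 2 -> legal
(2,1): no bracket -> illegal
(2,2): flips 1 -> legal
(2,3): no bracket -> illegal
(2,7): no bracket -> illegal
(3,1): no bracket -> illegal
(3,5): no bracket -> illegal
(3,6): flips 1 -> legal
(4,1): no bracket -> illegal
(4,2): flips 2 -> legal
(4,5): no bracket -> illegal
(5,2): no bracket -> illegal
(5,3): no bracket -> illegal
(5,4): no bracket -> illegal
W mobility = 6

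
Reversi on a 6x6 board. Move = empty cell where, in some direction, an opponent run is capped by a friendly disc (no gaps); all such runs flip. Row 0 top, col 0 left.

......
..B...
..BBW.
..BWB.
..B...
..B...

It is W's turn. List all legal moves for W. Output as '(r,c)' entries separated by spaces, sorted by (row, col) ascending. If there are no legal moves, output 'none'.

Answer: (1,1) (1,3) (2,1) (3,1) (3,5) (4,4) (5,1)

Derivation:
(0,1): no bracket -> illegal
(0,2): no bracket -> illegal
(0,3): no bracket -> illegal
(1,1): flips 1 -> legal
(1,3): flips 1 -> legal
(1,4): no bracket -> illegal
(2,1): flips 2 -> legal
(2,5): no bracket -> illegal
(3,1): flips 1 -> legal
(3,5): flips 1 -> legal
(4,1): no bracket -> illegal
(4,3): no bracket -> illegal
(4,4): flips 1 -> legal
(4,5): no bracket -> illegal
(5,1): flips 1 -> legal
(5,3): no bracket -> illegal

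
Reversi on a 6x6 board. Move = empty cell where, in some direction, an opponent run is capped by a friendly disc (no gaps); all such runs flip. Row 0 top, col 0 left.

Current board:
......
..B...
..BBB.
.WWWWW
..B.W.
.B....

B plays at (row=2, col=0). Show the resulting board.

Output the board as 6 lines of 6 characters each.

Answer: ......
..B...
B.BBB.
.BWWWW
..B.W.
.B....

Derivation:
Place B at (2,0); scan 8 dirs for brackets.
Dir NW: edge -> no flip
Dir N: first cell '.' (not opp) -> no flip
Dir NE: first cell '.' (not opp) -> no flip
Dir W: edge -> no flip
Dir E: first cell '.' (not opp) -> no flip
Dir SW: edge -> no flip
Dir S: first cell '.' (not opp) -> no flip
Dir SE: opp run (3,1) capped by B -> flip
All flips: (3,1)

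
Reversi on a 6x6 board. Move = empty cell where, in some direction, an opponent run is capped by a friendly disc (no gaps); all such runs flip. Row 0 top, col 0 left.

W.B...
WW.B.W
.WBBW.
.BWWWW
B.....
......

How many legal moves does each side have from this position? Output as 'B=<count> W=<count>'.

-- B to move --
(0,1): flips 2 -> legal
(0,4): no bracket -> illegal
(0,5): no bracket -> illegal
(1,2): no bracket -> illegal
(1,4): no bracket -> illegal
(2,0): flips 2 -> legal
(2,5): flips 1 -> legal
(3,0): no bracket -> illegal
(4,1): flips 1 -> legal
(4,2): flips 1 -> legal
(4,3): flips 1 -> legal
(4,4): flips 1 -> legal
(4,5): flips 1 -> legal
B mobility = 8
-- W to move --
(0,1): no bracket -> illegal
(0,3): flips 2 -> legal
(0,4): no bracket -> illegal
(1,2): flips 2 -> legal
(1,4): flips 1 -> legal
(2,0): no bracket -> illegal
(3,0): flips 1 -> legal
(4,1): flips 1 -> legal
(4,2): no bracket -> illegal
(5,0): no bracket -> illegal
(5,1): no bracket -> illegal
W mobility = 5

Answer: B=8 W=5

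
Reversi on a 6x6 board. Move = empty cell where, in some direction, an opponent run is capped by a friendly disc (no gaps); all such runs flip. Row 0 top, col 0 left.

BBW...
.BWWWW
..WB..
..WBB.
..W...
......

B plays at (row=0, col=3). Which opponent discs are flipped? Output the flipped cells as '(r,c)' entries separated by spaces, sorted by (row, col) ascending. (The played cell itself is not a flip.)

Answer: (0,2) (1,3)

Derivation:
Dir NW: edge -> no flip
Dir N: edge -> no flip
Dir NE: edge -> no flip
Dir W: opp run (0,2) capped by B -> flip
Dir E: first cell '.' (not opp) -> no flip
Dir SW: opp run (1,2), next='.' -> no flip
Dir S: opp run (1,3) capped by B -> flip
Dir SE: opp run (1,4), next='.' -> no flip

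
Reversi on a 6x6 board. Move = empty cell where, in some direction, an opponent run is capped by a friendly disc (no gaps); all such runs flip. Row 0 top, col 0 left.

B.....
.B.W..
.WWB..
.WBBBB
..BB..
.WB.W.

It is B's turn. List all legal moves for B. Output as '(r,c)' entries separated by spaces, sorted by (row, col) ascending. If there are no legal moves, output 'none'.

(0,2): no bracket -> illegal
(0,3): flips 1 -> legal
(0,4): no bracket -> illegal
(1,0): flips 1 -> legal
(1,2): flips 1 -> legal
(1,4): no bracket -> illegal
(2,0): flips 3 -> legal
(2,4): no bracket -> illegal
(3,0): flips 1 -> legal
(4,0): no bracket -> illegal
(4,1): flips 2 -> legal
(4,4): no bracket -> illegal
(4,5): no bracket -> illegal
(5,0): flips 1 -> legal
(5,3): no bracket -> illegal
(5,5): no bracket -> illegal

Answer: (0,3) (1,0) (1,2) (2,0) (3,0) (4,1) (5,0)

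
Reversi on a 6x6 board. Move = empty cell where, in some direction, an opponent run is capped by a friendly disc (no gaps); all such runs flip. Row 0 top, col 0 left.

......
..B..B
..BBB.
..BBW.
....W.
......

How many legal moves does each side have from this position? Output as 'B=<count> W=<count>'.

Answer: B=4 W=4

Derivation:
-- B to move --
(2,5): no bracket -> illegal
(3,5): flips 1 -> legal
(4,3): no bracket -> illegal
(4,5): flips 1 -> legal
(5,3): no bracket -> illegal
(5,4): flips 2 -> legal
(5,5): flips 1 -> legal
B mobility = 4
-- W to move --
(0,1): flips 2 -> legal
(0,2): no bracket -> illegal
(0,3): no bracket -> illegal
(0,4): no bracket -> illegal
(0,5): no bracket -> illegal
(1,1): flips 2 -> legal
(1,3): no bracket -> illegal
(1,4): flips 1 -> legal
(2,1): no bracket -> illegal
(2,5): no bracket -> illegal
(3,1): flips 2 -> legal
(3,5): no bracket -> illegal
(4,1): no bracket -> illegal
(4,2): no bracket -> illegal
(4,3): no bracket -> illegal
W mobility = 4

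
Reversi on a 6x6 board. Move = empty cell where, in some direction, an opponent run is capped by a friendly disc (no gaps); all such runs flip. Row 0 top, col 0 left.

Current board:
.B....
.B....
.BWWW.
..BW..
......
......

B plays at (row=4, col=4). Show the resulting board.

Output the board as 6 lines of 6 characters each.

Answer: .B....
.B....
.BBWW.
..BB..
....B.
......

Derivation:
Place B at (4,4); scan 8 dirs for brackets.
Dir NW: opp run (3,3) (2,2) capped by B -> flip
Dir N: first cell '.' (not opp) -> no flip
Dir NE: first cell '.' (not opp) -> no flip
Dir W: first cell '.' (not opp) -> no flip
Dir E: first cell '.' (not opp) -> no flip
Dir SW: first cell '.' (not opp) -> no flip
Dir S: first cell '.' (not opp) -> no flip
Dir SE: first cell '.' (not opp) -> no flip
All flips: (2,2) (3,3)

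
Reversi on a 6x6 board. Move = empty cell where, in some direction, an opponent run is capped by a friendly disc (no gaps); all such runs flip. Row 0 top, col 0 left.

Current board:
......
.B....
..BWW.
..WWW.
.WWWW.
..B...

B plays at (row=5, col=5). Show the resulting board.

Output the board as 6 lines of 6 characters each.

Answer: ......
.B....
..BWW.
..WBW.
.WWWB.
..B..B

Derivation:
Place B at (5,5); scan 8 dirs for brackets.
Dir NW: opp run (4,4) (3,3) capped by B -> flip
Dir N: first cell '.' (not opp) -> no flip
Dir NE: edge -> no flip
Dir W: first cell '.' (not opp) -> no flip
Dir E: edge -> no flip
Dir SW: edge -> no flip
Dir S: edge -> no flip
Dir SE: edge -> no flip
All flips: (3,3) (4,4)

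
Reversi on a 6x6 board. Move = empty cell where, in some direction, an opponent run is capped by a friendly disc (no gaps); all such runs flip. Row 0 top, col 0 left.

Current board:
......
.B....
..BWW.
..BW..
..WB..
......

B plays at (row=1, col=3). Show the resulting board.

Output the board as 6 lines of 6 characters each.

Place B at (1,3); scan 8 dirs for brackets.
Dir NW: first cell '.' (not opp) -> no flip
Dir N: first cell '.' (not opp) -> no flip
Dir NE: first cell '.' (not opp) -> no flip
Dir W: first cell '.' (not opp) -> no flip
Dir E: first cell '.' (not opp) -> no flip
Dir SW: first cell 'B' (not opp) -> no flip
Dir S: opp run (2,3) (3,3) capped by B -> flip
Dir SE: opp run (2,4), next='.' -> no flip
All flips: (2,3) (3,3)

Answer: ......
.B.B..
..BBW.
..BB..
..WB..
......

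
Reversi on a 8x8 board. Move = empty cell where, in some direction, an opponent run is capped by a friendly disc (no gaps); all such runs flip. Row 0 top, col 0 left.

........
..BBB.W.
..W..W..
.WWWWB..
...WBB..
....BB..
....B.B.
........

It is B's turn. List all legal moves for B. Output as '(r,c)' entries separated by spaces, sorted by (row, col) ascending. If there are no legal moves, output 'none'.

Answer: (1,1) (1,5) (2,1) (2,3) (2,4) (3,0) (3,6) (4,0) (4,2)

Derivation:
(0,5): no bracket -> illegal
(0,6): no bracket -> illegal
(0,7): no bracket -> illegal
(1,1): flips 2 -> legal
(1,5): flips 1 -> legal
(1,7): no bracket -> illegal
(2,0): no bracket -> illegal
(2,1): flips 2 -> legal
(2,3): flips 1 -> legal
(2,4): flips 1 -> legal
(2,6): no bracket -> illegal
(2,7): no bracket -> illegal
(3,0): flips 4 -> legal
(3,6): flips 1 -> legal
(4,0): flips 2 -> legal
(4,1): no bracket -> illegal
(4,2): flips 3 -> legal
(5,2): no bracket -> illegal
(5,3): no bracket -> illegal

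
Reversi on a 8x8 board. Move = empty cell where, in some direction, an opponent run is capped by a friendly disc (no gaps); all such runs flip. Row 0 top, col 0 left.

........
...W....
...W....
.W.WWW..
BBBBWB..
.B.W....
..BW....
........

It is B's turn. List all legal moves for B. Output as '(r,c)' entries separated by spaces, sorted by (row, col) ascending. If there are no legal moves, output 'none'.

Answer: (0,3) (1,2) (2,0) (2,1) (2,2) (2,4) (2,5) (2,6) (6,4) (7,3)

Derivation:
(0,2): no bracket -> illegal
(0,3): flips 3 -> legal
(0,4): no bracket -> illegal
(1,2): flips 2 -> legal
(1,4): no bracket -> illegal
(2,0): flips 1 -> legal
(2,1): flips 1 -> legal
(2,2): flips 1 -> legal
(2,4): flips 1 -> legal
(2,5): flips 2 -> legal
(2,6): flips 3 -> legal
(3,0): no bracket -> illegal
(3,2): no bracket -> illegal
(3,6): no bracket -> illegal
(4,6): no bracket -> illegal
(5,2): no bracket -> illegal
(5,4): no bracket -> illegal
(5,5): no bracket -> illegal
(6,4): flips 2 -> legal
(7,2): no bracket -> illegal
(7,3): flips 2 -> legal
(7,4): no bracket -> illegal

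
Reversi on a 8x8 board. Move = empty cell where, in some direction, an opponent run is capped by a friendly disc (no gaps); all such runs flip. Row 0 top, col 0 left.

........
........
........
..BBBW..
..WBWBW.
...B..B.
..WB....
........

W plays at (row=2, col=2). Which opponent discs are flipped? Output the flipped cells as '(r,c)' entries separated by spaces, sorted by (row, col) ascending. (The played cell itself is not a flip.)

Dir NW: first cell '.' (not opp) -> no flip
Dir N: first cell '.' (not opp) -> no flip
Dir NE: first cell '.' (not opp) -> no flip
Dir W: first cell '.' (not opp) -> no flip
Dir E: first cell '.' (not opp) -> no flip
Dir SW: first cell '.' (not opp) -> no flip
Dir S: opp run (3,2) capped by W -> flip
Dir SE: opp run (3,3) capped by W -> flip

Answer: (3,2) (3,3)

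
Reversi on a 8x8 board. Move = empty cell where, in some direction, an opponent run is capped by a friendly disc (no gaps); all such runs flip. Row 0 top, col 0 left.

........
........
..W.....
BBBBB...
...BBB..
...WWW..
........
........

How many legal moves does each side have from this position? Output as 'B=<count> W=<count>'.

Answer: B=8 W=7

Derivation:
-- B to move --
(1,1): flips 1 -> legal
(1,2): flips 1 -> legal
(1,3): flips 1 -> legal
(2,1): no bracket -> illegal
(2,3): no bracket -> illegal
(4,2): no bracket -> illegal
(4,6): no bracket -> illegal
(5,2): no bracket -> illegal
(5,6): no bracket -> illegal
(6,2): flips 1 -> legal
(6,3): flips 2 -> legal
(6,4): flips 1 -> legal
(6,5): flips 2 -> legal
(6,6): flips 1 -> legal
B mobility = 8
-- W to move --
(2,0): no bracket -> illegal
(2,1): flips 2 -> legal
(2,3): flips 2 -> legal
(2,4): flips 2 -> legal
(2,5): no bracket -> illegal
(3,5): flips 2 -> legal
(3,6): flips 1 -> legal
(4,0): flips 1 -> legal
(4,1): no bracket -> illegal
(4,2): flips 1 -> legal
(4,6): no bracket -> illegal
(5,2): no bracket -> illegal
(5,6): no bracket -> illegal
W mobility = 7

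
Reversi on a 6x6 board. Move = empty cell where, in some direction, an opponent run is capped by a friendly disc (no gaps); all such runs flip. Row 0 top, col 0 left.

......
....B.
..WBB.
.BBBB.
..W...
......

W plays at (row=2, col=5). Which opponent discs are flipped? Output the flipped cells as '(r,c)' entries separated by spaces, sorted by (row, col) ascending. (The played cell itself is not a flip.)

Answer: (2,3) (2,4)

Derivation:
Dir NW: opp run (1,4), next='.' -> no flip
Dir N: first cell '.' (not opp) -> no flip
Dir NE: edge -> no flip
Dir W: opp run (2,4) (2,3) capped by W -> flip
Dir E: edge -> no flip
Dir SW: opp run (3,4), next='.' -> no flip
Dir S: first cell '.' (not opp) -> no flip
Dir SE: edge -> no flip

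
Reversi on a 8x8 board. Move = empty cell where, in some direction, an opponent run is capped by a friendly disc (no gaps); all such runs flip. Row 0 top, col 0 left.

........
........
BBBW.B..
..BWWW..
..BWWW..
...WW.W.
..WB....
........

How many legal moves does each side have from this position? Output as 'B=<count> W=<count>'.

Answer: B=10 W=10

Derivation:
-- B to move --
(1,2): no bracket -> illegal
(1,3): flips 4 -> legal
(1,4): flips 1 -> legal
(2,4): flips 2 -> legal
(2,6): no bracket -> illegal
(3,6): flips 5 -> legal
(4,6): flips 3 -> legal
(4,7): no bracket -> illegal
(5,1): no bracket -> illegal
(5,2): flips 2 -> legal
(5,5): flips 4 -> legal
(5,7): no bracket -> illegal
(6,1): flips 1 -> legal
(6,4): flips 1 -> legal
(6,5): flips 2 -> legal
(6,6): no bracket -> illegal
(6,7): no bracket -> illegal
(7,1): no bracket -> illegal
(7,2): no bracket -> illegal
(7,3): no bracket -> illegal
B mobility = 10
-- W to move --
(1,0): flips 2 -> legal
(1,1): flips 1 -> legal
(1,2): no bracket -> illegal
(1,3): no bracket -> illegal
(1,4): no bracket -> illegal
(1,5): flips 1 -> legal
(1,6): flips 1 -> legal
(2,4): no bracket -> illegal
(2,6): no bracket -> illegal
(3,0): no bracket -> illegal
(3,1): flips 2 -> legal
(3,6): no bracket -> illegal
(4,1): flips 2 -> legal
(5,1): flips 1 -> legal
(5,2): no bracket -> illegal
(6,4): flips 1 -> legal
(7,2): flips 1 -> legal
(7,3): flips 1 -> legal
(7,4): no bracket -> illegal
W mobility = 10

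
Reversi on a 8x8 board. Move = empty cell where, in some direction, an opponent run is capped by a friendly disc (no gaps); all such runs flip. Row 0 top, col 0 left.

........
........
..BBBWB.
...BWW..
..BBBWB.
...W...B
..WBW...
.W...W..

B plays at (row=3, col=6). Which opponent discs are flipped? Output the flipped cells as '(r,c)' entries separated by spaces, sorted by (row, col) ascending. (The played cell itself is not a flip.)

Answer: (3,4) (3,5)

Derivation:
Dir NW: opp run (2,5), next='.' -> no flip
Dir N: first cell 'B' (not opp) -> no flip
Dir NE: first cell '.' (not opp) -> no flip
Dir W: opp run (3,5) (3,4) capped by B -> flip
Dir E: first cell '.' (not opp) -> no flip
Dir SW: opp run (4,5), next='.' -> no flip
Dir S: first cell 'B' (not opp) -> no flip
Dir SE: first cell '.' (not opp) -> no flip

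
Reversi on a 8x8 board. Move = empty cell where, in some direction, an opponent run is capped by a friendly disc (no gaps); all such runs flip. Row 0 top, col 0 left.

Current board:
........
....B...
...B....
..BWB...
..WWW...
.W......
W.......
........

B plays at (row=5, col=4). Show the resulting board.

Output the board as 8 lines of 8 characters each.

Place B at (5,4); scan 8 dirs for brackets.
Dir NW: opp run (4,3) capped by B -> flip
Dir N: opp run (4,4) capped by B -> flip
Dir NE: first cell '.' (not opp) -> no flip
Dir W: first cell '.' (not opp) -> no flip
Dir E: first cell '.' (not opp) -> no flip
Dir SW: first cell '.' (not opp) -> no flip
Dir S: first cell '.' (not opp) -> no flip
Dir SE: first cell '.' (not opp) -> no flip
All flips: (4,3) (4,4)

Answer: ........
....B...
...B....
..BWB...
..WBB...
.W..B...
W.......
........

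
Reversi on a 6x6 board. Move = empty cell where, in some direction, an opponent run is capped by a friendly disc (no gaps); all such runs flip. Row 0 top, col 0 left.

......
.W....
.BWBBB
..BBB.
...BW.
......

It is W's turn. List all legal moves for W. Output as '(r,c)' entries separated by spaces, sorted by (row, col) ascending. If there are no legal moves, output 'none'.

Answer: (1,4) (2,0) (3,1) (4,2)

Derivation:
(1,0): no bracket -> illegal
(1,2): no bracket -> illegal
(1,3): no bracket -> illegal
(1,4): flips 2 -> legal
(1,5): no bracket -> illegal
(2,0): flips 1 -> legal
(3,0): no bracket -> illegal
(3,1): flips 1 -> legal
(3,5): no bracket -> illegal
(4,1): no bracket -> illegal
(4,2): flips 2 -> legal
(4,5): no bracket -> illegal
(5,2): no bracket -> illegal
(5,3): no bracket -> illegal
(5,4): no bracket -> illegal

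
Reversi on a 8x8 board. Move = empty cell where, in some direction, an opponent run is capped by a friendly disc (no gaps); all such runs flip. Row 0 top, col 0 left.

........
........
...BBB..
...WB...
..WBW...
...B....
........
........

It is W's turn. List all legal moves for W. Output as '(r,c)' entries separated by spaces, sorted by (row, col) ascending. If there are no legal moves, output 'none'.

(1,2): no bracket -> illegal
(1,3): flips 1 -> legal
(1,4): flips 2 -> legal
(1,5): flips 1 -> legal
(1,6): no bracket -> illegal
(2,2): no bracket -> illegal
(2,6): no bracket -> illegal
(3,2): no bracket -> illegal
(3,5): flips 1 -> legal
(3,6): no bracket -> illegal
(4,5): no bracket -> illegal
(5,2): no bracket -> illegal
(5,4): no bracket -> illegal
(6,2): flips 1 -> legal
(6,3): flips 2 -> legal
(6,4): flips 1 -> legal

Answer: (1,3) (1,4) (1,5) (3,5) (6,2) (6,3) (6,4)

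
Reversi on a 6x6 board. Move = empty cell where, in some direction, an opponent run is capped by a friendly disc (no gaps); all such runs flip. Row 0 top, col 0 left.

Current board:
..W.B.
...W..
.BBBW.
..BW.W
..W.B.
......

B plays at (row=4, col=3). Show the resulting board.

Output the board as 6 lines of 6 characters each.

Place B at (4,3); scan 8 dirs for brackets.
Dir NW: first cell 'B' (not opp) -> no flip
Dir N: opp run (3,3) capped by B -> flip
Dir NE: first cell '.' (not opp) -> no flip
Dir W: opp run (4,2), next='.' -> no flip
Dir E: first cell 'B' (not opp) -> no flip
Dir SW: first cell '.' (not opp) -> no flip
Dir S: first cell '.' (not opp) -> no flip
Dir SE: first cell '.' (not opp) -> no flip
All flips: (3,3)

Answer: ..W.B.
...W..
.BBBW.
..BB.W
..WBB.
......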